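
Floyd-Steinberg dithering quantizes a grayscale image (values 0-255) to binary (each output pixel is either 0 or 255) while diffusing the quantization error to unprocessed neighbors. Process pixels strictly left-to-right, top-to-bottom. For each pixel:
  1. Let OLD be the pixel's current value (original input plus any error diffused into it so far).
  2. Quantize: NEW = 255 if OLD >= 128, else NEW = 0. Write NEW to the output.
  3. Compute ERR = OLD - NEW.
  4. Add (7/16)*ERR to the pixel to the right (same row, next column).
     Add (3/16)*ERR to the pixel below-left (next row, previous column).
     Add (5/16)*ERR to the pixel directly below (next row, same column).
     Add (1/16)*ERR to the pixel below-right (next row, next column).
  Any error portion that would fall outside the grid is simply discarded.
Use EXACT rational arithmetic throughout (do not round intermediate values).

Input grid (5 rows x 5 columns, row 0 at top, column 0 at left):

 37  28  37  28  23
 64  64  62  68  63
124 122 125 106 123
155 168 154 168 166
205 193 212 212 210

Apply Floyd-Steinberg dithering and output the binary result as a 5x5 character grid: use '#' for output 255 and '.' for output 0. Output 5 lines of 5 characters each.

(0,0): OLD=37 → NEW=0, ERR=37
(0,1): OLD=707/16 → NEW=0, ERR=707/16
(0,2): OLD=14421/256 → NEW=0, ERR=14421/256
(0,3): OLD=215635/4096 → NEW=0, ERR=215635/4096
(0,4): OLD=3016773/65536 → NEW=0, ERR=3016773/65536
(1,0): OLD=21465/256 → NEW=0, ERR=21465/256
(1,1): OLD=260847/2048 → NEW=0, ERR=260847/2048
(1,2): OLD=9696667/65536 → NEW=255, ERR=-7015013/65536
(1,3): OLD=13047743/262144 → NEW=0, ERR=13047743/262144
(1,4): OLD=429711453/4194304 → NEW=0, ERR=429711453/4194304
(2,0): OLD=5704373/32768 → NEW=255, ERR=-2651467/32768
(2,1): OLD=116991255/1048576 → NEW=0, ERR=116991255/1048576
(2,2): OLD=2645016325/16777216 → NEW=255, ERR=-1633173755/16777216
(2,3): OLD=24557913919/268435456 → NEW=0, ERR=24557913919/268435456
(2,4): OLD=851054928633/4294967296 → NEW=255, ERR=-244161731847/4294967296
(3,0): OLD=2527207525/16777216 → NEW=255, ERR=-1750982555/16777216
(3,1): OLD=17971253377/134217728 → NEW=255, ERR=-16254267263/134217728
(3,2): OLD=406834824539/4294967296 → NEW=0, ERR=406834824539/4294967296
(3,3): OLD=1900846412515/8589934592 → NEW=255, ERR=-289586908445/8589934592
(3,4): OLD=19131993844175/137438953472 → NEW=255, ERR=-15914939291185/137438953472
(4,0): OLD=321432043851/2147483648 → NEW=255, ERR=-226176286389/2147483648
(4,1): OLD=8267961178059/68719476736 → NEW=0, ERR=8267961178059/68719476736
(4,2): OLD=308246708656709/1099511627776 → NEW=255, ERR=27871243573829/1099511627776
(4,3): OLD=3461497697121739/17592186044416 → NEW=255, ERR=-1024509744204341/17592186044416
(4,4): OLD=41159541764953613/281474976710656 → NEW=255, ERR=-30616577296263667/281474976710656
Row 0: .....
Row 1: ..#..
Row 2: #.#.#
Row 3: ##.##
Row 4: #.###

Answer: .....
..#..
#.#.#
##.##
#.###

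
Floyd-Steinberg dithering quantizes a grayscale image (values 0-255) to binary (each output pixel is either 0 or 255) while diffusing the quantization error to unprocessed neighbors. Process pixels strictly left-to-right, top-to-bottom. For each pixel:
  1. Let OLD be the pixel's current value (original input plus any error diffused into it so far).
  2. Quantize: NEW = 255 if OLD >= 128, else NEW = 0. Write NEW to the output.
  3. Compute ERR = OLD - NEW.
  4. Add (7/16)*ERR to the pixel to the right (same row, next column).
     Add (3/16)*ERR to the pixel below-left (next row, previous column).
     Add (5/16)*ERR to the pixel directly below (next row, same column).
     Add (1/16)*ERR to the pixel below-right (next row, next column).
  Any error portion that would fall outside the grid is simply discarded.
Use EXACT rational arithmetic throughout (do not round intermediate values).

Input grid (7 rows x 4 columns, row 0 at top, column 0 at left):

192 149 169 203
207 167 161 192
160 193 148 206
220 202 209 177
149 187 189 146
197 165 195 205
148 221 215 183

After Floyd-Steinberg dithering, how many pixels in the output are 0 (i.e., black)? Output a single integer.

(0,0): OLD=192 → NEW=255, ERR=-63
(0,1): OLD=1943/16 → NEW=0, ERR=1943/16
(0,2): OLD=56865/256 → NEW=255, ERR=-8415/256
(0,3): OLD=772583/4096 → NEW=255, ERR=-271897/4096
(1,0): OLD=53781/256 → NEW=255, ERR=-11499/256
(1,1): OLD=358803/2048 → NEW=255, ERR=-163437/2048
(1,2): OLD=7271695/65536 → NEW=0, ERR=7271695/65536
(1,3): OLD=228322457/1048576 → NEW=255, ERR=-39064423/1048576
(2,0): OLD=4292609/32768 → NEW=255, ERR=-4063231/32768
(2,1): OLD=138211355/1048576 → NEW=255, ERR=-129175525/1048576
(2,2): OLD=244957735/2097152 → NEW=0, ERR=244957735/2097152
(2,3): OLD=8468967147/33554432 → NEW=255, ERR=-87413013/33554432
(3,0): OLD=2653343985/16777216 → NEW=255, ERR=-1624846095/16777216
(3,1): OLD=36314608815/268435456 → NEW=255, ERR=-32136432465/268435456
(3,2): OLD=794299241297/4294967296 → NEW=255, ERR=-300917419183/4294967296
(3,3): OLD=10502654560951/68719476736 → NEW=255, ERR=-7020812006729/68719476736
(4,0): OLD=413553142109/4294967296 → NEW=0, ERR=413553142109/4294967296
(4,1): OLD=5927893344663/34359738368 → NEW=255, ERR=-2833839939177/34359738368
(4,2): OLD=114771182235319/1099511627776 → NEW=0, ERR=114771182235319/1099511627776
(4,3): OLD=2733157618282801/17592186044416 → NEW=255, ERR=-1752849823043279/17592186044416
(5,0): OLD=116342501202765/549755813888 → NEW=255, ERR=-23845231338675/549755813888
(5,1): OLD=2565646219404731/17592186044416 → NEW=255, ERR=-1920361221921349/17592186044416
(5,2): OLD=1372415967686423/8796093022208 → NEW=255, ERR=-870587752976617/8796093022208
(5,3): OLD=38586231484560551/281474976710656 → NEW=255, ERR=-33189887576656729/281474976710656
(6,0): OLD=32081975873225041/281474976710656 → NEW=0, ERR=32081975873225041/281474976710656
(6,1): OLD=970455268276590151/4503599627370496 → NEW=255, ERR=-177962636702886329/4503599627370496
(6,2): OLD=9933212537122774081/72057594037927936 → NEW=255, ERR=-8441473942548849599/72057594037927936
(6,3): OLD=102279406774705989831/1152921504606846976 → NEW=0, ERR=102279406774705989831/1152921504606846976
Output grid:
  Row 0: #.##  (1 black, running=1)
  Row 1: ##.#  (1 black, running=2)
  Row 2: ##.#  (1 black, running=3)
  Row 3: ####  (0 black, running=3)
  Row 4: .#.#  (2 black, running=5)
  Row 5: ####  (0 black, running=5)
  Row 6: .##.  (2 black, running=7)

Answer: 7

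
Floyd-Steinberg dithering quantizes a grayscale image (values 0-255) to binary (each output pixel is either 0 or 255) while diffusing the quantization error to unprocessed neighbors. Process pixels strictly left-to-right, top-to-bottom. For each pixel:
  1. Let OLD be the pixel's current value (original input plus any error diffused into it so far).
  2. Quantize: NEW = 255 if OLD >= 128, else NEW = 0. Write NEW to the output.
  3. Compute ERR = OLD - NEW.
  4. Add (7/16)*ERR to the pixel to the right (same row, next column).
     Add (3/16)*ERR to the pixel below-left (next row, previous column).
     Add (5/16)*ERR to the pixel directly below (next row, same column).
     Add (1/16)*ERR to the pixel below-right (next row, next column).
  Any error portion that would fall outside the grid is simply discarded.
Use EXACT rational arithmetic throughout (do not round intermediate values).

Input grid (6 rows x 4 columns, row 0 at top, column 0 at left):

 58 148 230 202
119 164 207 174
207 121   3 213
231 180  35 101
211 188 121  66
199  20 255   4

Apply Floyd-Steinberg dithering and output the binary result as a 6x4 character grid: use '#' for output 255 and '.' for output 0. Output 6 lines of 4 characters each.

(0,0): OLD=58 → NEW=0, ERR=58
(0,1): OLD=1387/8 → NEW=255, ERR=-653/8
(0,2): OLD=24869/128 → NEW=255, ERR=-7771/128
(0,3): OLD=359299/2048 → NEW=255, ERR=-162941/2048
(1,0): OLD=15593/128 → NEW=0, ERR=15593/128
(1,1): OLD=188447/1024 → NEW=255, ERR=-72673/1024
(1,2): OLD=4487883/32768 → NEW=255, ERR=-3867957/32768
(1,3): OLD=49125757/524288 → NEW=0, ERR=49125757/524288
(2,0): OLD=3797189/16384 → NEW=255, ERR=-380731/16384
(2,1): OLD=38868871/524288 → NEW=0, ERR=38868871/524288
(2,2): OLD=12247507/1048576 → NEW=0, ERR=12247507/1048576
(2,3): OLD=4026762503/16777216 → NEW=255, ERR=-251427577/16777216
(3,0): OLD=1993458101/8388608 → NEW=255, ERR=-145636939/8388608
(3,1): OLD=26348248043/134217728 → NEW=255, ERR=-7877272597/134217728
(3,2): OLD=31775593109/2147483648 → NEW=0, ERR=31775593109/2147483648
(3,3): OLD=3556931971987/34359738368 → NEW=0, ERR=3556931971987/34359738368
(4,0): OLD=417836276817/2147483648 → NEW=255, ERR=-129772053423/2147483648
(4,1): OLD=2489544177203/17179869184 → NEW=255, ERR=-1891322464717/17179869184
(4,2): OLD=51238200554259/549755813888 → NEW=0, ERR=51238200554259/549755813888
(4,3): OLD=1231898652940405/8796093022208 → NEW=255, ERR=-1011105067722635/8796093022208
(5,0): OLD=43835853950785/274877906944 → NEW=255, ERR=-26258012319935/274877906944
(5,1): OLD=-373808950403161/8796093022208 → NEW=0, ERR=-373808950403161/8796093022208
(5,2): OLD=1042774394282007/4398046511104 → NEW=255, ERR=-78727466049513/4398046511104
(5,3): OLD=-4774948701016901/140737488355328 → NEW=0, ERR=-4774948701016901/140737488355328
Row 0: .###
Row 1: .##.
Row 2: #..#
Row 3: ##..
Row 4: ##.#
Row 5: #.#.

Answer: .###
.##.
#..#
##..
##.#
#.#.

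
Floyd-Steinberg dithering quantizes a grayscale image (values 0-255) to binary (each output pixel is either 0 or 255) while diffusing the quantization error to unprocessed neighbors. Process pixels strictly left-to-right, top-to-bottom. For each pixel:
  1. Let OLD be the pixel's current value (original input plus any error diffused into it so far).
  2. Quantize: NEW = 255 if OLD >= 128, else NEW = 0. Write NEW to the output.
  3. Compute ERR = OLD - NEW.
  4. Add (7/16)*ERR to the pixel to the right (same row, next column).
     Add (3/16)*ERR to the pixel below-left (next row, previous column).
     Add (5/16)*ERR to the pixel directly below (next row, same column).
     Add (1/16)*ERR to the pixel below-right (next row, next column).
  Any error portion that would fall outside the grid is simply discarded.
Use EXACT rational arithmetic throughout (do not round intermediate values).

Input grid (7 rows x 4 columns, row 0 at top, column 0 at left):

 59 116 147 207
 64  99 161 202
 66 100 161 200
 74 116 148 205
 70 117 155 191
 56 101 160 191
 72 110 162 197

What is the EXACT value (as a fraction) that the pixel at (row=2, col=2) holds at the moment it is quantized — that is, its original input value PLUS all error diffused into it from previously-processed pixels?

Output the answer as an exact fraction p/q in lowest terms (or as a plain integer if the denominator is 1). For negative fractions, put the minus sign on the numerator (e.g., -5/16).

Answer: 246977405/2097152

Derivation:
(0,0): OLD=59 → NEW=0, ERR=59
(0,1): OLD=2269/16 → NEW=255, ERR=-1811/16
(0,2): OLD=24955/256 → NEW=0, ERR=24955/256
(0,3): OLD=1022557/4096 → NEW=255, ERR=-21923/4096
(1,0): OLD=15671/256 → NEW=0, ERR=15671/256
(1,1): OLD=230145/2048 → NEW=0, ERR=230145/2048
(1,2): OLD=15240341/65536 → NEW=255, ERR=-1471339/65536
(1,3): OLD=206147619/1048576 → NEW=255, ERR=-61239261/1048576
(2,0): OLD=3479963/32768 → NEW=0, ERR=3479963/32768
(2,1): OLD=189998041/1048576 → NEW=255, ERR=-77388839/1048576
(2,2): OLD=246977405/2097152 → NEW=0, ERR=246977405/2097152
Target (2,2): original=161, with diffused error = 246977405/2097152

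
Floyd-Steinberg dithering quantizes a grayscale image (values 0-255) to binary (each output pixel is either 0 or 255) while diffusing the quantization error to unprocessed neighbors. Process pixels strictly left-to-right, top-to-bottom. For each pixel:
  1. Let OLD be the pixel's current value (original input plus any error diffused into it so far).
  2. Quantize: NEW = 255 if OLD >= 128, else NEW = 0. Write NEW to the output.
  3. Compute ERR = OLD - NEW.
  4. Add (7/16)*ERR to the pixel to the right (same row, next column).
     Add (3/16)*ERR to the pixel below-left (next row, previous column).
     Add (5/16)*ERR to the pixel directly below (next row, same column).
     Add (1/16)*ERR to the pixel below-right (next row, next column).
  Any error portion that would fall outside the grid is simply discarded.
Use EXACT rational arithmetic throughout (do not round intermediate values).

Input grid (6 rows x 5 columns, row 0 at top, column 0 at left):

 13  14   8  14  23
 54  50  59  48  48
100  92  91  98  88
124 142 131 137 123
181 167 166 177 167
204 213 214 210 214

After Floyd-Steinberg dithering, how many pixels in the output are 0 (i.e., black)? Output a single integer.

(0,0): OLD=13 → NEW=0, ERR=13
(0,1): OLD=315/16 → NEW=0, ERR=315/16
(0,2): OLD=4253/256 → NEW=0, ERR=4253/256
(0,3): OLD=87115/4096 → NEW=0, ERR=87115/4096
(0,4): OLD=2117133/65536 → NEW=0, ERR=2117133/65536
(1,0): OLD=15809/256 → NEW=0, ERR=15809/256
(1,1): OLD=178375/2048 → NEW=0, ERR=178375/2048
(1,2): OLD=7046099/65536 → NEW=0, ERR=7046099/65536
(1,3): OLD=28515927/262144 → NEW=0, ERR=28515927/262144
(1,4): OLD=448856101/4194304 → NEW=0, ERR=448856101/4194304
(2,0): OLD=4444285/32768 → NEW=255, ERR=-3911555/32768
(2,1): OLD=95432623/1048576 → NEW=0, ERR=95432623/1048576
(2,2): OLD=3191962061/16777216 → NEW=255, ERR=-1086228019/16777216
(2,3): OLD=35018249751/268435456 → NEW=255, ERR=-33432791529/268435456
(2,4): OLD=316761842913/4294967296 → NEW=0, ERR=316761842913/4294967296
(3,0): OLD=1740823853/16777216 → NEW=0, ERR=1740823853/16777216
(3,1): OLD=26338405673/134217728 → NEW=255, ERR=-7887114967/134217728
(3,2): OLD=289455241619/4294967296 → NEW=0, ERR=289455241619/4294967296
(3,3): OLD=1179792854715/8589934592 → NEW=255, ERR=-1010640466245/8589934592
(3,4): OLD=11928277113543/137438953472 → NEW=0, ERR=11928277113543/137438953472
(4,0): OLD=434666149507/2147483648 → NEW=255, ERR=-112942180733/2147483648
(4,1): OLD=9947040321155/68719476736 → NEW=255, ERR=-7576426246525/68719476736
(4,2): OLD=124346791761677/1099511627776 → NEW=0, ERR=124346791761677/1099511627776
(4,3): OLD=3697813766376067/17592186044416 → NEW=255, ERR=-788193674950013/17592186044416
(4,4): OLD=47053271063827221/281474976710656 → NEW=255, ERR=-24722847997390059/281474976710656
(5,0): OLD=183500344409449/1099511627776 → NEW=255, ERR=-96875120673431/1099511627776
(5,1): OLD=1389054830887163/8796093022208 → NEW=255, ERR=-853948889775877/8796093022208
(5,2): OLD=53923957756191827/281474976710656 → NEW=255, ERR=-17852161305025453/281474976710656
(5,3): OLD=178849883328861021/1125899906842624 → NEW=255, ERR=-108254592916008099/1125899906842624
(5,4): OLD=2552397775472485871/18014398509481984 → NEW=255, ERR=-2041273844445420049/18014398509481984
Output grid:
  Row 0: .....  (5 black, running=5)
  Row 1: .....  (5 black, running=10)
  Row 2: #.##.  (2 black, running=12)
  Row 3: .#.#.  (3 black, running=15)
  Row 4: ##.##  (1 black, running=16)
  Row 5: #####  (0 black, running=16)

Answer: 16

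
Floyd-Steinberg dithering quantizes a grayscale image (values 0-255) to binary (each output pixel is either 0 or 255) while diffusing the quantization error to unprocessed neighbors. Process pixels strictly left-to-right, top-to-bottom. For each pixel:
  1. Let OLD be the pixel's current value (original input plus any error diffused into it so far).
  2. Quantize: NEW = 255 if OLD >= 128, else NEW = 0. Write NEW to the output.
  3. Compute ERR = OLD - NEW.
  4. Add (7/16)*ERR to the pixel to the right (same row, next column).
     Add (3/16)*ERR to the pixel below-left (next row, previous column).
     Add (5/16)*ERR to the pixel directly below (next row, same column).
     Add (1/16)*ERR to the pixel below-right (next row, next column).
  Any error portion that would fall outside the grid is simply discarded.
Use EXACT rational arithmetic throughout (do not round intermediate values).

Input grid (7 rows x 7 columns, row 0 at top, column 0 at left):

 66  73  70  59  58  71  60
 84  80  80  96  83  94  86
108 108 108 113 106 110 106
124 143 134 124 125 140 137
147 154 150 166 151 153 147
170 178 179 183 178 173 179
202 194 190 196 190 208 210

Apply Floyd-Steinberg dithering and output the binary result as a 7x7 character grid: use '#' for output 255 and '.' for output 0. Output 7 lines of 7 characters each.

(0,0): OLD=66 → NEW=0, ERR=66
(0,1): OLD=815/8 → NEW=0, ERR=815/8
(0,2): OLD=14665/128 → NEW=0, ERR=14665/128
(0,3): OLD=223487/2048 → NEW=0, ERR=223487/2048
(0,4): OLD=3464953/32768 → NEW=0, ERR=3464953/32768
(0,5): OLD=61479119/524288 → NEW=0, ERR=61479119/524288
(0,6): OLD=933670313/8388608 → NEW=0, ERR=933670313/8388608
(1,0): OLD=15837/128 → NEW=0, ERR=15837/128
(1,1): OLD=196171/1024 → NEW=255, ERR=-64949/1024
(1,2): OLD=3764455/32768 → NEW=0, ERR=3764455/32768
(1,3): OLD=27177723/131072 → NEW=255, ERR=-6245637/131072
(1,4): OLD=1040222897/8388608 → NEW=0, ERR=1040222897/8388608
(1,5): OLD=14252197569/67108864 → NEW=255, ERR=-2860562751/67108864
(1,6): OLD=117533997359/1073741824 → NEW=0, ERR=117533997359/1073741824
(2,0): OLD=2208105/16384 → NEW=255, ERR=-1969815/16384
(2,1): OLD=34001491/524288 → NEW=0, ERR=34001491/524288
(2,2): OLD=1336934969/8388608 → NEW=255, ERR=-802160071/8388608
(2,3): OLD=5818624049/67108864 → NEW=0, ERR=5818624049/67108864
(2,4): OLD=92188231585/536870912 → NEW=255, ERR=-44713850975/536870912
(2,5): OLD=1520697199403/17179869184 → NEW=0, ERR=1520697199403/17179869184
(2,6): OLD=48452354256349/274877906944 → NEW=255, ERR=-21641512014371/274877906944
(3,0): OLD=827021465/8388608 → NEW=0, ERR=827021465/8388608
(3,1): OLD=12143689573/67108864 → NEW=255, ERR=-4969070747/67108864
(3,2): OLD=49409784671/536870912 → NEW=0, ERR=49409784671/536870912
(3,3): OLD=364571386649/2147483648 → NEW=255, ERR=-183036943591/2147483648
(3,4): OLD=23007112725657/274877906944 → NEW=0, ERR=23007112725657/274877906944
(3,5): OLD=405307024422043/2199023255552 → NEW=255, ERR=-155443905743717/2199023255552
(3,6): OLD=3061140396912709/35184372088832 → NEW=0, ERR=3061140396912709/35184372088832
(4,0): OLD=176013694487/1073741824 → NEW=255, ERR=-97790470633/1073741824
(4,1): OLD=1965958355691/17179869184 → NEW=0, ERR=1965958355691/17179869184
(4,2): OLD=57233991321381/274877906944 → NEW=255, ERR=-12859874949339/274877906944
(4,3): OLD=308616050114087/2199023255552 → NEW=255, ERR=-252134880051673/2199023255552
(4,4): OLD=1907209493304933/17592186044416 → NEW=0, ERR=1907209493304933/17592186044416
(4,5): OLD=112525094939854661/562949953421312 → NEW=255, ERR=-31027143182579899/562949953421312
(4,6): OLD=1311965880051491699/9007199254740992 → NEW=255, ERR=-984869929907461261/9007199254740992
(5,0): OLD=44803881596913/274877906944 → NEW=255, ERR=-25289984673807/274877906944
(5,1): OLD=349742534692539/2199023255552 → NEW=255, ERR=-211008395473221/2199023255552
(5,2): OLD=1900893433494125/17592186044416 → NEW=0, ERR=1900893433494125/17592186044416
(5,3): OLD=29814688026799553/140737488355328 → NEW=255, ERR=-6073371503809087/140737488355328
(5,4): OLD=1580752625325063435/9007199254740992 → NEW=255, ERR=-716083184633889525/9007199254740992
(5,5): OLD=7729527630464594587/72057594037927936 → NEW=0, ERR=7729527630464594587/72057594037927936
(5,6): OLD=217113371214209093301/1152921504606846976 → NEW=255, ERR=-76881612460536885579/1152921504606846976
(6,0): OLD=5462618588572121/35184372088832 → NEW=255, ERR=-3509396294080039/35184372088832
(6,1): OLD=75934087830034029/562949953421312 → NEW=255, ERR=-67618150292400531/562949953421312
(6,2): OLD=1415285148426191143/9007199254740992 → NEW=255, ERR=-881550661532761817/9007199254740992
(6,3): OLD=9478625617483416889/72057594037927936 → NEW=255, ERR=-8896060862188206791/72057594037927936
(6,4): OLD=18527293642008928515/144115188075855872 → NEW=255, ERR=-18222079317334318845/144115188075855872
(6,5): OLD=3112545050983283931831/18446744073709551616 → NEW=255, ERR=-1591374687812651730249/18446744073709551616
(6,6): OLD=46669667349531516685969/295147905179352825856 → NEW=255, ERR=-28593048471203453907311/295147905179352825856
Row 0: .......
Row 1: .#.#.#.
Row 2: #.#.#.#
Row 3: .#.#.#.
Row 4: #.##.##
Row 5: ##.##.#
Row 6: #######

Answer: .......
.#.#.#.
#.#.#.#
.#.#.#.
#.##.##
##.##.#
#######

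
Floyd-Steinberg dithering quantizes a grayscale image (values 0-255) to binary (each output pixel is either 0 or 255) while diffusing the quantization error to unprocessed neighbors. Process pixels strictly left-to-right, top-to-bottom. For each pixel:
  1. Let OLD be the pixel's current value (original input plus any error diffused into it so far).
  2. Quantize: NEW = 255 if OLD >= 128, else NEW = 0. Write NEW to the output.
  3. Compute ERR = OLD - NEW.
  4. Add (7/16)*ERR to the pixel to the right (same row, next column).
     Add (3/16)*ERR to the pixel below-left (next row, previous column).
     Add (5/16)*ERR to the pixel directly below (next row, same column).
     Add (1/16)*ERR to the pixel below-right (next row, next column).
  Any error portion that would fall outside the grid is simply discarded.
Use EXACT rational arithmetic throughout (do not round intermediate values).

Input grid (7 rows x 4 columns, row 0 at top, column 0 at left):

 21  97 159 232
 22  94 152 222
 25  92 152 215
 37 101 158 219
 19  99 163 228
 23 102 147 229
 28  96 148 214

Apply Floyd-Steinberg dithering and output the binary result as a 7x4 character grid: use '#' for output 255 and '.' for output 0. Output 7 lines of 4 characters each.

Answer: ..##
.#.#
..##
.#.#
..##
.#.#
..##

Derivation:
(0,0): OLD=21 → NEW=0, ERR=21
(0,1): OLD=1699/16 → NEW=0, ERR=1699/16
(0,2): OLD=52597/256 → NEW=255, ERR=-12683/256
(0,3): OLD=861491/4096 → NEW=255, ERR=-182989/4096
(1,0): OLD=12409/256 → NEW=0, ERR=12409/256
(1,1): OLD=287567/2048 → NEW=255, ERR=-234673/2048
(1,2): OLD=5547387/65536 → NEW=0, ERR=5547387/65536
(1,3): OLD=253729613/1048576 → NEW=255, ERR=-13657267/1048576
(2,0): OLD=611541/32768 → NEW=0, ERR=611541/32768
(2,1): OLD=87301751/1048576 → NEW=0, ERR=87301751/1048576
(2,2): OLD=430489459/2097152 → NEW=255, ERR=-104284301/2097152
(2,3): OLD=6525156487/33554432 → NEW=255, ERR=-2031223673/33554432
(3,0): OLD=980508805/16777216 → NEW=0, ERR=980508805/16777216
(3,1): OLD=38769968539/268435456 → NEW=255, ERR=-29681072741/268435456
(3,2): OLD=377695251045/4294967296 → NEW=0, ERR=377695251045/4294967296
(3,3): OLD=16179874763331/68719476736 → NEW=255, ERR=-1343591804349/68719476736
(4,0): OLD=71001864801/4294967296 → NEW=0, ERR=71001864801/4294967296
(4,1): OLD=3154925719203/34359738368 → NEW=0, ERR=3154925719203/34359738368
(4,2): OLD=241975845445187/1099511627776 → NEW=255, ERR=-38399619637693/1099511627776
(4,3): OLD=3731423720582597/17592186044416 → NEW=255, ERR=-754583720743483/17592186044416
(5,0): OLD=24949235469073/549755813888 → NEW=0, ERR=24949235469073/549755813888
(5,1): OLD=2551458006645911/17592186044416 → NEW=255, ERR=-1934549434680169/17592186044416
(5,2): OLD=753580524021603/8796093022208 → NEW=0, ERR=753580524021603/8796093022208
(5,3): OLD=70620584485122163/281474976710656 → NEW=255, ERR=-1155534576095117/281474976710656
(6,0): OLD=6069528718909541/281474976710656 → NEW=0, ERR=6069528718909541/281474976710656
(6,1): OLD=405186049351760147/4503599627370496 → NEW=0, ERR=405186049351760147/4503599627370496
(6,2): OLD=14879282089640270357/72057594037927936 → NEW=255, ERR=-3495404390031353323/72057594037927936
(6,3): OLD=226951618651029001619/1152921504606846976 → NEW=255, ERR=-67043365023716977261/1152921504606846976
Row 0: ..##
Row 1: .#.#
Row 2: ..##
Row 3: .#.#
Row 4: ..##
Row 5: .#.#
Row 6: ..##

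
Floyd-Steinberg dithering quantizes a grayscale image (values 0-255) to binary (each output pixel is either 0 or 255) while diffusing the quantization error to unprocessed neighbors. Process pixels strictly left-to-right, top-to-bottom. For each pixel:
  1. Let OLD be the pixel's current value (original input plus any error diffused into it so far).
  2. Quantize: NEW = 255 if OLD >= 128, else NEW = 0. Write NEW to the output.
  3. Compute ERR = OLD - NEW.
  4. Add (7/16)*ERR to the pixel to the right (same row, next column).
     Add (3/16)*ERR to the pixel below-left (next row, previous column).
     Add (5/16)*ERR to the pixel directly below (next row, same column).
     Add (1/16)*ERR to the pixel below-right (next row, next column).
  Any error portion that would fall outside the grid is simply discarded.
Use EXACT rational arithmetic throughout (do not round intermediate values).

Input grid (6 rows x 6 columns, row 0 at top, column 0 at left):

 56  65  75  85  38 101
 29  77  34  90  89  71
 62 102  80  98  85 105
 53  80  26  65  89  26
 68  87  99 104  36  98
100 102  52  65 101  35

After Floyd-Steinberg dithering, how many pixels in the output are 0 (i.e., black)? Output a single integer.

Answer: 26

Derivation:
(0,0): OLD=56 → NEW=0, ERR=56
(0,1): OLD=179/2 → NEW=0, ERR=179/2
(0,2): OLD=3653/32 → NEW=0, ERR=3653/32
(0,3): OLD=69091/512 → NEW=255, ERR=-61469/512
(0,4): OLD=-118987/8192 → NEW=0, ERR=-118987/8192
(0,5): OLD=12405363/131072 → NEW=0, ERR=12405363/131072
(1,0): OLD=2025/32 → NEW=0, ERR=2025/32
(1,1): OLD=40335/256 → NEW=255, ERR=-24945/256
(1,2): OLD=82955/8192 → NEW=0, ERR=82955/8192
(1,3): OLD=2009463/32768 → NEW=0, ERR=2009463/32768
(1,4): OLD=254872557/2097152 → NEW=0, ERR=254872557/2097152
(1,5): OLD=5128440939/33554432 → NEW=255, ERR=-3427939221/33554432
(2,0): OLD=260117/4096 → NEW=0, ERR=260117/4096
(2,1): OLD=13787047/131072 → NEW=0, ERR=13787047/131072
(2,2): OLD=282259605/2097152 → NEW=255, ERR=-252514155/2097152
(2,3): OLD=1474808781/16777216 → NEW=0, ERR=1474808781/16777216
(2,4): OLD=78445027463/536870912 → NEW=255, ERR=-58457055097/536870912
(2,5): OLD=283755983393/8589934592 → NEW=0, ERR=283755983393/8589934592
(3,0): OLD=194128917/2097152 → NEW=0, ERR=194128917/2097152
(3,1): OLD=2260929089/16777216 → NEW=255, ERR=-2017260991/16777216
(3,2): OLD=-5526451461/134217728 → NEW=0, ERR=-5526451461/134217728
(3,3): OLD=399559723561/8589934592 → NEW=0, ERR=399559723561/8589934592
(3,4): OLD=5979395281113/68719476736 → NEW=0, ERR=5979395281113/68719476736
(3,5): OLD=74310805573271/1099511627776 → NEW=0, ERR=74310805573271/1099511627776
(4,0): OLD=19966984715/268435456 → NEW=0, ERR=19966984715/268435456
(4,1): OLD=343739961087/4294967296 → NEW=0, ERR=343739961087/4294967296
(4,2): OLD=16816192924717/137438953472 → NEW=0, ERR=16816192924717/137438953472
(4,3): OLD=408593832325921/2199023255552 → NEW=255, ERR=-152157097839839/2199023255552
(4,4): OLD=1706393077968401/35184372088832 → NEW=0, ERR=1706393077968401/35184372088832
(4,5): OLD=82065026256720599/562949953421312 → NEW=255, ERR=-61487211865713961/562949953421312
(5,0): OLD=9500526334061/68719476736 → NEW=255, ERR=-8022940233619/68719476736
(5,1): OLD=227649277517789/2199023255552 → NEW=0, ERR=227649277517789/2199023255552
(5,2): OLD=2243975645889087/17592186044416 → NEW=0, ERR=2243975645889087/17592186044416
(5,3): OLD=65258962810278133/562949953421312 → NEW=0, ERR=65258962810278133/562949953421312
(5,4): OLD=159954682249264817/1125899906842624 → NEW=255, ERR=-127149793995604303/1125899906842624
(5,5): OLD=-819812150299511459/18014398509481984 → NEW=0, ERR=-819812150299511459/18014398509481984
Output grid:
  Row 0: ...#..  (5 black, running=5)
  Row 1: .#...#  (4 black, running=9)
  Row 2: ..#.#.  (4 black, running=13)
  Row 3: .#....  (5 black, running=18)
  Row 4: ...#.#  (4 black, running=22)
  Row 5: #...#.  (4 black, running=26)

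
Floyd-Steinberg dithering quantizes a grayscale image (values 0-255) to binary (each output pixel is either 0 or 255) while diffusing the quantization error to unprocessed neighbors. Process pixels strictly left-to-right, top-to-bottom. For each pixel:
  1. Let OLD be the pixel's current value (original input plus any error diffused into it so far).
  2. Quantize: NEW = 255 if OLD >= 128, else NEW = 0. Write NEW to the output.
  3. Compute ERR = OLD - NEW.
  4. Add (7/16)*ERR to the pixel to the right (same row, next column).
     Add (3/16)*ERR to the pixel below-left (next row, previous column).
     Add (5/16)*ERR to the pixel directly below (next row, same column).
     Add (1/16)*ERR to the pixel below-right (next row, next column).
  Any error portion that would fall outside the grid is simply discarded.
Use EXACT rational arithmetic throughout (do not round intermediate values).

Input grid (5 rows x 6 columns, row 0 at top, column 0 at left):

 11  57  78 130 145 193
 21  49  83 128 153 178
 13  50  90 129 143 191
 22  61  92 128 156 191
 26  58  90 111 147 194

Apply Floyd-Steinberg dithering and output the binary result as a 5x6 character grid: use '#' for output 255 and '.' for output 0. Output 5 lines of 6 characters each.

Answer: ...#.#
..#.##
...#.#
.#.##.
....##

Derivation:
(0,0): OLD=11 → NEW=0, ERR=11
(0,1): OLD=989/16 → NEW=0, ERR=989/16
(0,2): OLD=26891/256 → NEW=0, ERR=26891/256
(0,3): OLD=720717/4096 → NEW=255, ERR=-323763/4096
(0,4): OLD=7236379/65536 → NEW=0, ERR=7236379/65536
(0,5): OLD=253029821/1048576 → NEW=255, ERR=-14357059/1048576
(1,0): OLD=9223/256 → NEW=0, ERR=9223/256
(1,1): OLD=213937/2048 → NEW=0, ERR=213937/2048
(1,2): OLD=9867781/65536 → NEW=255, ERR=-6843899/65536
(1,3): OLD=22250657/262144 → NEW=0, ERR=22250657/262144
(1,4): OLD=3642888259/16777216 → NEW=255, ERR=-635301821/16777216
(1,5): OLD=44038346725/268435456 → NEW=255, ERR=-24412694555/268435456
(2,0): OLD=1436715/32768 → NEW=0, ERR=1436715/32768
(2,1): OLD=88602121/1048576 → NEW=0, ERR=88602121/1048576
(2,2): OLD=1959195995/16777216 → NEW=0, ERR=1959195995/16777216
(2,3): OLD=25902406211/134217728 → NEW=255, ERR=-8323114429/134217728
(2,4): OLD=396379164745/4294967296 → NEW=0, ERR=396379164745/4294967296
(2,5): OLD=13784421379215/68719476736 → NEW=255, ERR=-3739045188465/68719476736
(3,0): OLD=864779515/16777216 → NEW=0, ERR=864779515/16777216
(3,1): OLD=18064687583/134217728 → NEW=255, ERR=-16160833057/134217728
(3,2): OLD=74591116109/1073741824 → NEW=0, ERR=74591116109/1073741824
(3,3): OLD=11243637633575/68719476736 → NEW=255, ERR=-6279828934105/68719476736
(3,4): OLD=71898387210439/549755813888 → NEW=255, ERR=-68289345331001/549755813888
(3,5): OLD=1103203075473481/8796093022208 → NEW=0, ERR=1103203075473481/8796093022208
(4,0): OLD=41943256277/2147483648 → NEW=0, ERR=41943256277/2147483648
(4,1): OLD=1551839449297/34359738368 → NEW=0, ERR=1551839449297/34359738368
(4,2): OLD=117437122617379/1099511627776 → NEW=0, ERR=117437122617379/1099511627776
(4,3): OLD=1939051425433039/17592186044416 → NEW=0, ERR=1939051425433039/17592186044416
(4,4): OLD=49035468547247551/281474976710656 → NEW=255, ERR=-22740650513969729/281474976710656
(4,5): OLD=856062121378372569/4503599627370496 → NEW=255, ERR=-292355783601103911/4503599627370496
Row 0: ...#.#
Row 1: ..#.##
Row 2: ...#.#
Row 3: .#.##.
Row 4: ....##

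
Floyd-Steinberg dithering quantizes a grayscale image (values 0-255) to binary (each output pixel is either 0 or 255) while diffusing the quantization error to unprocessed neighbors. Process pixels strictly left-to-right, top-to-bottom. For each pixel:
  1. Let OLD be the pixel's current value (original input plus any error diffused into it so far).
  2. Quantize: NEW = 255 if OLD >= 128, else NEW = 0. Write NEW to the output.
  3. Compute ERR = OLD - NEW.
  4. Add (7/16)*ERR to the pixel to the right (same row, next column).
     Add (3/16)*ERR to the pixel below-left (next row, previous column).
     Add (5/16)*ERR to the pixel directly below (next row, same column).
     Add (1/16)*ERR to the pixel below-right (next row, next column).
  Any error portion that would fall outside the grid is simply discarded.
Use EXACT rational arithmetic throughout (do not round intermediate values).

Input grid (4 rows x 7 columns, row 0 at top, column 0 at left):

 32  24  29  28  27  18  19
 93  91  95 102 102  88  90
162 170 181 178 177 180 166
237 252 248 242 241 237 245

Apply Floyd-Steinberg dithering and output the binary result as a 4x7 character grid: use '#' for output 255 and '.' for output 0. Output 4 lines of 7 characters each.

Answer: .......
.#.#.#.
###.###
#######

Derivation:
(0,0): OLD=32 → NEW=0, ERR=32
(0,1): OLD=38 → NEW=0, ERR=38
(0,2): OLD=365/8 → NEW=0, ERR=365/8
(0,3): OLD=6139/128 → NEW=0, ERR=6139/128
(0,4): OLD=98269/2048 → NEW=0, ERR=98269/2048
(0,5): OLD=1277707/32768 → NEW=0, ERR=1277707/32768
(0,6): OLD=18905421/524288 → NEW=0, ERR=18905421/524288
(1,0): OLD=881/8 → NEW=0, ERR=881/8
(1,1): OLD=10343/64 → NEW=255, ERR=-5977/64
(1,2): OLD=163363/2048 → NEW=0, ERR=163363/2048
(1,3): OLD=1341311/8192 → NEW=255, ERR=-747649/8192
(1,4): OLD=45809429/524288 → NEW=0, ERR=45809429/524288
(1,5): OLD=621476597/4194304 → NEW=255, ERR=-448070923/4194304
(1,6): OLD=3823064635/67108864 → NEW=0, ERR=3823064635/67108864
(2,0): OLD=183197/1024 → NEW=255, ERR=-77923/1024
(2,1): OLD=4238943/32768 → NEW=255, ERR=-4116897/32768
(2,2): OLD=67114877/524288 → NEW=255, ERR=-66578563/524288
(2,3): OLD=483561909/4194304 → NEW=0, ERR=483561909/4194304
(2,4): OLD=7684285197/33554432 → NEW=255, ERR=-872094963/33554432
(2,5): OLD=162551325815/1073741824 → NEW=255, ERR=-111252839305/1073741824
(2,6): OLD=2264227423921/17179869184 → NEW=255, ERR=-2116639217999/17179869184
(3,0): OLD=99437885/524288 → NEW=255, ERR=-34255555/524288
(3,1): OLD=652578153/4194304 → NEW=255, ERR=-416969367/4194304
(3,2): OLD=5992396547/33554432 → NEW=255, ERR=-2563983613/33554432
(3,3): OLD=31110009713/134217728 → NEW=255, ERR=-3115510927/134217728
(3,4): OLD=3616377998141/17179869184 → NEW=255, ERR=-764488643779/17179869184
(3,5): OLD=22048993009911/137438953472 → NEW=255, ERR=-12997940125449/137438953472
(3,6): OLD=348869184581097/2199023255552 → NEW=255, ERR=-211881745584663/2199023255552
Row 0: .......
Row 1: .#.#.#.
Row 2: ###.###
Row 3: #######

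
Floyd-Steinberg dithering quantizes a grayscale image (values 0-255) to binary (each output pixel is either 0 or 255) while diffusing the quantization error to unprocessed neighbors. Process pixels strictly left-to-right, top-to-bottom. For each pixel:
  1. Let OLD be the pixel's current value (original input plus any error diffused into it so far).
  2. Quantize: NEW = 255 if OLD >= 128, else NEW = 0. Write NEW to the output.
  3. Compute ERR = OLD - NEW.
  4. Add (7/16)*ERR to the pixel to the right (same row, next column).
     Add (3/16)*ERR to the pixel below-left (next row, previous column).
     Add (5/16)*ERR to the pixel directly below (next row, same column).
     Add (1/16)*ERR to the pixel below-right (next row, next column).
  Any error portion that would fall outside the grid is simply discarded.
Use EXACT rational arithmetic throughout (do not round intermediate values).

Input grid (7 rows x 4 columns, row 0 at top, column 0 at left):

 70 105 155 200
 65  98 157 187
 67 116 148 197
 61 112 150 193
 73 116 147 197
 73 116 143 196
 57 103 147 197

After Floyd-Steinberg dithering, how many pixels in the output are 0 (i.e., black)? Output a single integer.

(0,0): OLD=70 → NEW=0, ERR=70
(0,1): OLD=1085/8 → NEW=255, ERR=-955/8
(0,2): OLD=13155/128 → NEW=0, ERR=13155/128
(0,3): OLD=501685/2048 → NEW=255, ERR=-20555/2048
(1,0): OLD=8255/128 → NEW=0, ERR=8255/128
(1,1): OLD=115257/1024 → NEW=0, ERR=115257/1024
(1,2): OLD=7504429/32768 → NEW=255, ERR=-851411/32768
(1,3): OLD=93805259/524288 → NEW=255, ERR=-39888181/524288
(2,0): OLD=1773699/16384 → NEW=0, ERR=1773699/16384
(2,1): OLD=103649361/524288 → NEW=255, ERR=-30044079/524288
(2,2): OLD=112804949/1048576 → NEW=0, ERR=112804949/1048576
(2,3): OLD=3668619233/16777216 → NEW=255, ERR=-609570847/16777216
(3,0): OLD=705364691/8388608 → NEW=0, ERR=705364691/8388608
(3,1): OLD=21181864717/134217728 → NEW=255, ERR=-13043655923/134217728
(3,2): OLD=280691138547/2147483648 → NEW=255, ERR=-266917191693/2147483648
(3,3): OLD=4603908356645/34359738368 → NEW=255, ERR=-4157824927195/34359738368
(4,0): OLD=174064513815/2147483648 → NEW=0, ERR=174064513815/2147483648
(4,1): OLD=1770255279685/17179869184 → NEW=0, ERR=1770255279685/17179869184
(4,2): OLD=68431652523813/549755813888 → NEW=0, ERR=68431652523813/549755813888
(4,3): OLD=1810895097792659/8796093022208 → NEW=255, ERR=-432108622870381/8796093022208
(5,0): OLD=32339433598567/274877906944 → NEW=0, ERR=32339433598567/274877906944
(5,1): OLD=2006195178813745/8796093022208 → NEW=255, ERR=-236808541849295/8796093022208
(5,2): OLD=736011814948733/4398046511104 → NEW=255, ERR=-385490045382787/4398046511104
(5,3): OLD=21122050408314373/140737488355328 → NEW=255, ERR=-14766009122294267/140737488355328
(6,0): OLD=12485920586476531/140737488355328 → NEW=0, ERR=12485920586476531/140737488355328
(6,1): OLD=279942887212691413/2251799813685248 → NEW=0, ERR=279942887212691413/2251799813685248
(6,2): OLD=5499587431513064131/36028797018963968 → NEW=255, ERR=-3687755808322747709/36028797018963968
(6,3): OLD=65690051417202740309/576460752303423488 → NEW=0, ERR=65690051417202740309/576460752303423488
Output grid:
  Row 0: .#.#  (2 black, running=2)
  Row 1: ..##  (2 black, running=4)
  Row 2: .#.#  (2 black, running=6)
  Row 3: .###  (1 black, running=7)
  Row 4: ...#  (3 black, running=10)
  Row 5: .###  (1 black, running=11)
  Row 6: ..#.  (3 black, running=14)

Answer: 14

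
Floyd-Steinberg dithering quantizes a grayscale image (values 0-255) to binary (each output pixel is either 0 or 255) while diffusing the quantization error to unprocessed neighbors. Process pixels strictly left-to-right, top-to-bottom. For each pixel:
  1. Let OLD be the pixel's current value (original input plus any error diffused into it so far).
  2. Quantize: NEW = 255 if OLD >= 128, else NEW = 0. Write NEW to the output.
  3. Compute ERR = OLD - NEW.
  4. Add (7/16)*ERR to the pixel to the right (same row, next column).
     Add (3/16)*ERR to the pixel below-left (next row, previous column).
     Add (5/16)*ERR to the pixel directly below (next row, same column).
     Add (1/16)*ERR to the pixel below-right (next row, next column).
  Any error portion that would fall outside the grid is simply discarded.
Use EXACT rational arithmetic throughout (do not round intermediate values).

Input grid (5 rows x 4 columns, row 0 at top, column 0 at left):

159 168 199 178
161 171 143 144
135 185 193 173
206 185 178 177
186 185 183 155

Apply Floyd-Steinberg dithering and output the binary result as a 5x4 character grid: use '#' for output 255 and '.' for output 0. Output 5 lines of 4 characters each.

Answer: #.##
##.#
.##.
##.#
###.

Derivation:
(0,0): OLD=159 → NEW=255, ERR=-96
(0,1): OLD=126 → NEW=0, ERR=126
(0,2): OLD=2033/8 → NEW=255, ERR=-7/8
(0,3): OLD=22735/128 → NEW=255, ERR=-9905/128
(1,0): OLD=1237/8 → NEW=255, ERR=-803/8
(1,1): OLD=10259/64 → NEW=255, ERR=-6061/64
(1,2): OLD=193863/2048 → NEW=0, ERR=193863/2048
(1,3): OLD=5281441/32768 → NEW=255, ERR=-3074399/32768
(2,0): OLD=87937/1024 → NEW=0, ERR=87937/1024
(2,1): OLD=6699459/32768 → NEW=255, ERR=-1656381/32768
(2,2): OLD=11596941/65536 → NEW=255, ERR=-5114739/65536
(2,3): OLD=121060101/1048576 → NEW=0, ERR=121060101/1048576
(3,0): OLD=117104105/524288 → NEW=255, ERR=-16589335/524288
(3,1): OLD=1225526663/8388608 → NEW=255, ERR=-913568377/8388608
(3,2): OLD=16703752873/134217728 → NEW=0, ERR=16703752873/134217728
(3,3): OLD=564034354975/2147483648 → NEW=255, ERR=16426024735/2147483648
(4,0): OLD=20896645477/134217728 → NEW=255, ERR=-13328875163/134217728
(4,1): OLD=138380633719/1073741824 → NEW=255, ERR=-135423531401/1073741824
(4,2): OLD=5543607481263/34359738368 → NEW=255, ERR=-3218125802577/34359738368
(4,3): OLD=68275513248889/549755813888 → NEW=0, ERR=68275513248889/549755813888
Row 0: #.##
Row 1: ##.#
Row 2: .##.
Row 3: ##.#
Row 4: ###.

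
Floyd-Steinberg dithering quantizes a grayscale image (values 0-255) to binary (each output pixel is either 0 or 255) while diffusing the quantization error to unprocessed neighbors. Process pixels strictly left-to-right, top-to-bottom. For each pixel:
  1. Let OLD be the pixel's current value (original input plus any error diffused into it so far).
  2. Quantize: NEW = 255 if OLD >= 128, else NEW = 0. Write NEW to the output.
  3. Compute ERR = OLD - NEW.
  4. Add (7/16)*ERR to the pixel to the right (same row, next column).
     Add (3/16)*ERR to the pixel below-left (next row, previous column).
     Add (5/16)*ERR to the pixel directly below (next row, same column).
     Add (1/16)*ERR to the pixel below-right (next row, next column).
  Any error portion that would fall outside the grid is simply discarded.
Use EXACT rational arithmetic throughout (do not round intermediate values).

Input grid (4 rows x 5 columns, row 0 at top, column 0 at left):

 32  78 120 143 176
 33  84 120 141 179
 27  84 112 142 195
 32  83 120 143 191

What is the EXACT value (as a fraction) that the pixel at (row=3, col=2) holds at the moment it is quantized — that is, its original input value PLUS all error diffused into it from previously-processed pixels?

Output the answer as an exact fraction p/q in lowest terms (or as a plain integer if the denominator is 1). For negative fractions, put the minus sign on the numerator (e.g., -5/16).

Answer: 10528956883/67108864

Derivation:
(0,0): OLD=32 → NEW=0, ERR=32
(0,1): OLD=92 → NEW=0, ERR=92
(0,2): OLD=641/4 → NEW=255, ERR=-379/4
(0,3): OLD=6499/64 → NEW=0, ERR=6499/64
(0,4): OLD=225717/1024 → NEW=255, ERR=-35403/1024
(1,0): OLD=241/4 → NEW=0, ERR=241/4
(1,1): OLD=3947/32 → NEW=0, ERR=3947/32
(1,2): OLD=173203/1024 → NEW=255, ERR=-87917/1024
(1,3): OLD=502853/4096 → NEW=0, ERR=502853/4096
(1,4): OLD=14958791/65536 → NEW=255, ERR=-1752889/65536
(2,0): OLD=35305/512 → NEW=0, ERR=35305/512
(2,1): OLD=2299991/16384 → NEW=255, ERR=-1877929/16384
(2,2): OLD=17236365/262144 → NEW=0, ERR=17236365/262144
(2,3): OLD=833617263/4194304 → NEW=255, ERR=-235930257/4194304
(2,4): OLD=11388713673/67108864 → NEW=255, ERR=-5724046647/67108864
(3,0): OLD=8403621/262144 → NEW=0, ERR=8403621/262144
(3,1): OLD=163251757/2097152 → NEW=0, ERR=163251757/2097152
(3,2): OLD=10528956883/67108864 → NEW=255, ERR=-6583803437/67108864
Target (3,2): original=120, with diffused error = 10528956883/67108864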